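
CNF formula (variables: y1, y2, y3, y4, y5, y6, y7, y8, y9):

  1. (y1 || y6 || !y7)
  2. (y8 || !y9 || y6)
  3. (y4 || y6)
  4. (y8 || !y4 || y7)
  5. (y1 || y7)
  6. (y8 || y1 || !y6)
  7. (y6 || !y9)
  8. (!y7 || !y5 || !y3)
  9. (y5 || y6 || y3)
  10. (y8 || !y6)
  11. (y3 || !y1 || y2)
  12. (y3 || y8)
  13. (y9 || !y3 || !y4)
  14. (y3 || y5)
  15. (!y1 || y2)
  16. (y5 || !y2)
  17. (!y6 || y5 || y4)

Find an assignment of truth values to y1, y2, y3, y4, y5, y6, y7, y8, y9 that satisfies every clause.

y8 occurs only positively in the remaining clauses — set y8 = True.
Branch on y1: take y1 = True.
  then y2 is forced to True.
  then y5 is forced to True.
For the remaining variables, y3 = False, y4 = True, y6 = False, y7 = False, y9 = False works.
Every clause has at least one true literal under this assignment.
Check each clause:
  1. (y6 || !y7 || y1) — y1 is true.
  2. (y8 || !y9 || y6) — y8 is true.
  3. (y6 || y4) — y4 is true.
  4. (y7 || !y4 || y8) — y8 is true.
  5. (y1 || y7) — y1 is true.
  6. (y8 || !y6 || y1) — y8 is true.
  7. (y6 || !y9) — !y9 is true.
  8. (!y5 || !y7 || !y3) — !y7 is true.
  9. (y3 || y6 || y5) — y5 is true.
  10. (!y6 || y8) — y8 is true.
  11. (!y1 || y2 || y3) — y2 is true.
  12. (y8 || y3) — y8 is true.
  13. (y9 || !y4 || !y3) — !y3 is true.
  14. (y3 || y5) — y5 is true.
  15. (y2 || !y1) — y2 is true.
  16. (y5 || !y2) — y5 is true.
  17. (y5 || !y6 || y4) — !y6 is true.

y1=True, y2=True, y3=False, y4=True, y5=True, y6=False, y7=False, y8=True, y9=False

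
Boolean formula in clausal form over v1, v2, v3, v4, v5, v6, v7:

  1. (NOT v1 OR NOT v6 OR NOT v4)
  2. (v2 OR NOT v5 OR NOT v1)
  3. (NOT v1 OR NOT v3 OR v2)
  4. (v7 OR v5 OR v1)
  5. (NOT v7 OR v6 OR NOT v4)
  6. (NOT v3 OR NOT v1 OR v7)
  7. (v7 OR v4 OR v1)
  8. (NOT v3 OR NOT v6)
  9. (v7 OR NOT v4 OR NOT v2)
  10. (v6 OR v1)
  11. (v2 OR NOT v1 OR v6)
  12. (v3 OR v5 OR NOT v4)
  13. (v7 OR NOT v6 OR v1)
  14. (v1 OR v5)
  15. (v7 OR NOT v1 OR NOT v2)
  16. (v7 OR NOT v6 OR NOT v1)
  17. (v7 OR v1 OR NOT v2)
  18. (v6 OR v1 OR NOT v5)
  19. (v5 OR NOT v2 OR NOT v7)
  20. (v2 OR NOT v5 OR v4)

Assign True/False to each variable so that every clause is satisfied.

Set v1 = False and propagate.
  then v6 is forced to True.
  then v3 is forced to False.
  then v7 is forced to True.
  then v5 is forced to True.
Branch on v2: take v2 = True.
v4 is now unconstrained; take v4 = True.

v1 = False, v2 = True, v3 = False, v4 = True, v5 = True, v6 = True, v7 = True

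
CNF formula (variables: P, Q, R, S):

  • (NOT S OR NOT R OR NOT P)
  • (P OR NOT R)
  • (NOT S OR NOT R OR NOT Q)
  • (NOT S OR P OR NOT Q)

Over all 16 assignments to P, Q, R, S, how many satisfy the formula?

Split on P, then R.
  P=T, R=T: remaining (Q,S) ∈ {(F,F); (T,F)} — 2.
  P=T, R=F: remaining (Q,S) ∈ {(F,F); (F,T); (T,F); (T,T)} — 4.
  P=F, R=T: a clause becomes empty — 0.
  P=F, R=F: remaining (Q,S) ∈ {(F,F); (F,T); (T,F)} — 3.
Total: 2 + 4 + 0 + 3 = 9.

9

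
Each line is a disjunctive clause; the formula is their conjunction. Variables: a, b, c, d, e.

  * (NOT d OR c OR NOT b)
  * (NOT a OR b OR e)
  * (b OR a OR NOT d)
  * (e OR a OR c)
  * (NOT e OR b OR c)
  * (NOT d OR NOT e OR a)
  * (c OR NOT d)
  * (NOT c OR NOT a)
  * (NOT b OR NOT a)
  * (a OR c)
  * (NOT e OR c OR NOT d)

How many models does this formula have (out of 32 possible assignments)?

5

The models are:
  a=F b=F c=T d=F e=F
  a=F b=F c=T d=F e=T
  a=F b=T c=T d=F e=F
  a=F b=T c=T d=F e=T
  a=F b=T c=T d=T e=F
That's 5 in total.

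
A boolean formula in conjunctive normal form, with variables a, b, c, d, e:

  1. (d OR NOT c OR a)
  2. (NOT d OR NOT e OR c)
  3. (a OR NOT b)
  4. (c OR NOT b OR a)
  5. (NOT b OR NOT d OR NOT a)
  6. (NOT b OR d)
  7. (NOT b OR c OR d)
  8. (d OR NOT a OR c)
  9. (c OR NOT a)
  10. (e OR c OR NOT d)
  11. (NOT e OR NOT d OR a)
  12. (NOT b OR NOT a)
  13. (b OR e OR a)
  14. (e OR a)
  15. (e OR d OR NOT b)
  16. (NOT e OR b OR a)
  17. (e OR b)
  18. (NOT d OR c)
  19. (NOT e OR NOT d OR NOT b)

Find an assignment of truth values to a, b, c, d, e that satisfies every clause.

a=T, b=F, c=T, d=T, e=T

Check each clause:
  1. (NOT c OR a OR d) — a is true.
  2. (c OR NOT e OR NOT d) — c is true.
  3. (NOT b OR a) — a is true.
  4. (NOT b OR a OR c) — a is true.
  5. (NOT a OR NOT b OR NOT d) — NOT b is true.
  6. (d OR NOT b) — d is true.
  7. (NOT b OR d OR c) — c is true.
  8. (c OR NOT a OR d) — c is true.
  9. (c OR NOT a) — c is true.
  10. (e OR NOT d OR c) — c is true.
  11. (NOT e OR NOT d OR a) — a is true.
  12. (NOT b OR NOT a) — NOT b is true.
  13. (a OR b OR e) — a is true.
  14. (e OR a) — a is true.
  15. (NOT b OR e OR d) — d is true.
  16. (b OR NOT e OR a) — a is true.
  17. (b OR e) — e is true.
  18. (c OR NOT d) — c is true.
  19. (NOT b OR NOT e OR NOT d) — NOT b is true.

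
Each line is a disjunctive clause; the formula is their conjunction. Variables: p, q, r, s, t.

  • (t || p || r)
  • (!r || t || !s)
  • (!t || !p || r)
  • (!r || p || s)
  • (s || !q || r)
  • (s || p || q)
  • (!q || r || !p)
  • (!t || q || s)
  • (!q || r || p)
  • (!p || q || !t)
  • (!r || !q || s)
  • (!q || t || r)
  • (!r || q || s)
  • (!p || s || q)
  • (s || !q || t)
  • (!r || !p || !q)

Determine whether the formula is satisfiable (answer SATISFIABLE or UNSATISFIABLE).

SATISFIABLE

Try p = False.
Try q = False.
  then s is forced to True.
The remaining clauses are satisfied by r = False, t = True.
So p = False, q = False, r = False, s = True, t = True is a satisfying assignment.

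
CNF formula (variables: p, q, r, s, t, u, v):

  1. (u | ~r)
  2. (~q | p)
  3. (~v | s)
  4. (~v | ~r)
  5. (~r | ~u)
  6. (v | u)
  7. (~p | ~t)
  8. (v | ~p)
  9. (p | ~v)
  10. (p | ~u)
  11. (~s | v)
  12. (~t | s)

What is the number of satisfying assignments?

Satisfying assignments:
  p=1 q=0 r=0 s=1 t=0 u=0 v=1
  p=1 q=0 r=0 s=1 t=0 u=1 v=1
  p=1 q=1 r=0 s=1 t=0 u=0 v=1
  p=1 q=1 r=0 s=1 t=0 u=1 v=1
Count: 4.

4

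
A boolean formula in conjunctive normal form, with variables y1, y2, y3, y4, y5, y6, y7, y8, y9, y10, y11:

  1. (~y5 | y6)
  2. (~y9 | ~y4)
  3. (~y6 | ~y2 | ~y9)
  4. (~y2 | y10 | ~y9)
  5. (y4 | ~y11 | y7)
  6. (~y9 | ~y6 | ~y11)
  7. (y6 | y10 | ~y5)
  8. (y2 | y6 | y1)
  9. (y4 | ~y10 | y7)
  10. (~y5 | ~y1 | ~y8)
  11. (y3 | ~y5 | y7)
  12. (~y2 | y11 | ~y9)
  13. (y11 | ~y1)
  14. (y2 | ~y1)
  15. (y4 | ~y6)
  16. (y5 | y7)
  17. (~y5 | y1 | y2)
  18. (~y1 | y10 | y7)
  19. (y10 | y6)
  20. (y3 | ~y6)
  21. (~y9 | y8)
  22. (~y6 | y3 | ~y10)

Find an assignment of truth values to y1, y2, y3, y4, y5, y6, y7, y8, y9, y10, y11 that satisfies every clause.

y1 = 0, y2 = 1, y3 = 1, y4 = 1, y5 = 1, y6 = 1, y7 = 0, y8 = 1, y9 = 0, y10 = 0, y11 = 1

Check each clause:
  1. (~y5 | y6) — y6 is true.
  2. (~y9 | ~y4) — ~y9 is true.
  3. (~y6 | ~y2 | ~y9) — ~y9 is true.
  4. (y10 | ~y9 | ~y2) — ~y9 is true.
  5. (y7 | ~y11 | y4) — y4 is true.
  6. (~y6 | ~y9 | ~y11) — ~y9 is true.
  7. (y10 | y6 | ~y5) — y6 is true.
  8. (y6 | y2 | y1) — y2 is true.
  9. (~y10 | y4 | y7) — y4 is true.
  10. (~y8 | ~y5 | ~y1) — ~y1 is true.
  11. (~y5 | y7 | y3) — y3 is true.
  12. (~y2 | ~y9 | y11) — y11 is true.
  13. (y11 | ~y1) — y11 is true.
  14. (~y1 | y2) — y2 is true.
  15. (~y6 | y4) — y4 is true.
  16. (y5 | y7) — y5 is true.
  17. (~y5 | y1 | y2) — y2 is true.
  18. (y10 | y7 | ~y1) — ~y1 is true.
  19. (y10 | y6) — y6 is true.
  20. (y3 | ~y6) — y3 is true.
  21. (y8 | ~y9) — y8 is true.
  22. (~y6 | ~y10 | y3) — y3 is true.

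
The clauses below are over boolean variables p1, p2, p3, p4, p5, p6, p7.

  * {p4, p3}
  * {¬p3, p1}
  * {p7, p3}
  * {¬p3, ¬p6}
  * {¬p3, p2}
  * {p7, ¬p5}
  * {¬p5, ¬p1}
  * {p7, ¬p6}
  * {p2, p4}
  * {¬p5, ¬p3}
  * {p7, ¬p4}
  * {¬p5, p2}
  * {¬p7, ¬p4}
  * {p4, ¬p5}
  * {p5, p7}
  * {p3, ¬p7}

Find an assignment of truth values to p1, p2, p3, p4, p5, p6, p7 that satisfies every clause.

p1=True, p2=True, p3=True, p4=False, p5=False, p6=False, p7=True

p2 occurs only positively in the remaining clauses — set p2 = True.
p6 occurs only negated in the remaining clauses — set p6 = False.
Set p1 = True and propagate.
  then p5 is forced to False.
  then p7 is forced to True.
  then p4 is forced to False.
  then p3 is forced to True.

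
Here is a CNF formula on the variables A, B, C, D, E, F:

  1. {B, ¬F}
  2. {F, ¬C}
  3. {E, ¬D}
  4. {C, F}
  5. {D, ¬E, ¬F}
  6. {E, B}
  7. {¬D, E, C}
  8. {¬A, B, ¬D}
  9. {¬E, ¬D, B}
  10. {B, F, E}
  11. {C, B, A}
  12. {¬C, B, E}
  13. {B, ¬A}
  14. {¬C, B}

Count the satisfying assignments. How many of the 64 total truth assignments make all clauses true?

Split on B, then E.
  B=T, E=T: remaining (A,C,D,F) ∈ {(F,F,T,T); (F,T,T,T); (T,F,T,T); (T,T,T,T)} — 4.
  B=T, E=F: remaining (A,C,D,F) ∈ {(F,F,F,T); (F,T,F,T); (T,F,F,T); (T,T,F,T)} — 4.
  B=F, E=T: a clause becomes empty — 0.
  B=F, E=F: a clause becomes empty — 0.
Total: 4 + 4 + 0 + 0 = 8.

8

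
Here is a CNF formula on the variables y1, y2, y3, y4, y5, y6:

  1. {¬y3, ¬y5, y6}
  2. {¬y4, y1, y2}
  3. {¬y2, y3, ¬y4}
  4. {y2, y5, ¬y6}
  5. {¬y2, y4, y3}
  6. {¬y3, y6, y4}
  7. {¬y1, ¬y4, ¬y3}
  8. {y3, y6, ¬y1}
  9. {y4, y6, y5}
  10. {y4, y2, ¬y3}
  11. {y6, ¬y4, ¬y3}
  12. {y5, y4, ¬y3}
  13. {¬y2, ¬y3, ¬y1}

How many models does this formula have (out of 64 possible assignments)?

Satisfying assignments:
  y1=F y2=F y3=F y4=F y5=T y6=F
  y1=F y2=F y3=F y4=F y5=T y6=T
  y1=F y2=T y3=T y4=F y5=T y6=T
  y1=F y2=T y3=T y4=T y5=F y6=T
  y1=F y2=T y3=T y4=T y5=T y6=T
  y1=T y2=F y3=F y4=F y5=T y6=T
  y1=T y2=F y3=F y4=T y5=T y6=T
That's 7 in total.

7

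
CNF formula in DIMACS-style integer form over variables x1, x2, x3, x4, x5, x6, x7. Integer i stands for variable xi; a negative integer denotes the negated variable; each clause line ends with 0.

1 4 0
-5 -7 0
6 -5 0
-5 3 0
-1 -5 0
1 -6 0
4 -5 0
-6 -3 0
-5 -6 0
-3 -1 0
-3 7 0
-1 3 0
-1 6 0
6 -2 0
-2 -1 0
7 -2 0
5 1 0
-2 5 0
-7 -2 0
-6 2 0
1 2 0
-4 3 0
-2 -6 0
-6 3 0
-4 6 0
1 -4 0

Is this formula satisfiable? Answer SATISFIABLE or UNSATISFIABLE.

UNSATISFIABLE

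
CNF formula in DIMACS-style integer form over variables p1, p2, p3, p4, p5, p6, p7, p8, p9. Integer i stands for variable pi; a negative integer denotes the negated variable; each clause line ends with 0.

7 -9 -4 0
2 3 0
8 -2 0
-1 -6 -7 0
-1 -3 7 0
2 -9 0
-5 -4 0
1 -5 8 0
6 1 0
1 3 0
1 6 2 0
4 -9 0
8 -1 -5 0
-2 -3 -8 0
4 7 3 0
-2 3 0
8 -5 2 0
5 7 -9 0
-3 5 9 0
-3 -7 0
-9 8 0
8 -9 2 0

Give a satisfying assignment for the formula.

p1 = False, p2 = False, p3 = True, p4 = False, p5 = True, p6 = True, p7 = False, p8 = True, p9 = False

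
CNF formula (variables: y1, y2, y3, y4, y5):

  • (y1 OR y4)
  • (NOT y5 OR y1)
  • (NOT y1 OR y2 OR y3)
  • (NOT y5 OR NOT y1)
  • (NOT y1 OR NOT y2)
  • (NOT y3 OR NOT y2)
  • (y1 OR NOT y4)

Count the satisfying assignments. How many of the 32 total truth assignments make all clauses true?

The models are:
  y1=1 y2=0 y3=1 y4=0 y5=0
  y1=1 y2=0 y3=1 y4=1 y5=0
That's 2 in total.

2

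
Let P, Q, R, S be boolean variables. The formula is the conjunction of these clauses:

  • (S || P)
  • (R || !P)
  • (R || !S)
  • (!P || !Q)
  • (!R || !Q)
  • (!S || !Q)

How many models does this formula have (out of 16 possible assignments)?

3

The models are:
  P=0 Q=0 R=1 S=1
  P=1 Q=0 R=1 S=0
  P=1 Q=0 R=1 S=1
Count: 3.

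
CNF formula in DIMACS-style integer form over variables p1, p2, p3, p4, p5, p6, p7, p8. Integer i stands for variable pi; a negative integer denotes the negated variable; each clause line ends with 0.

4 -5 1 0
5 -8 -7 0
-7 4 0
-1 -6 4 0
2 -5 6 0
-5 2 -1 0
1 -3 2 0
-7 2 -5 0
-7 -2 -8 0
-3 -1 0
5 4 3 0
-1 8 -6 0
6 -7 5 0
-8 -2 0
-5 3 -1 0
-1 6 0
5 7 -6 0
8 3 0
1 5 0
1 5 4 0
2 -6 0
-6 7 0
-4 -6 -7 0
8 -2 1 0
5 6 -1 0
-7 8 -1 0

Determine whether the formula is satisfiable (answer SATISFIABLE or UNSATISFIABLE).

UNSATISFIABLE

p1 = True:
  propagation gives p3=False, p5=False, p4=True, p6=True; an empty clause results — contradiction.
p1 = False:
  p2 = True:
    propagation gives p8=False; an empty clause results — contradiction.
  p2 = False:
    propagation gives p6=True; an empty clause results — contradiction.
Every branch closes, so no satisfying assignment exists.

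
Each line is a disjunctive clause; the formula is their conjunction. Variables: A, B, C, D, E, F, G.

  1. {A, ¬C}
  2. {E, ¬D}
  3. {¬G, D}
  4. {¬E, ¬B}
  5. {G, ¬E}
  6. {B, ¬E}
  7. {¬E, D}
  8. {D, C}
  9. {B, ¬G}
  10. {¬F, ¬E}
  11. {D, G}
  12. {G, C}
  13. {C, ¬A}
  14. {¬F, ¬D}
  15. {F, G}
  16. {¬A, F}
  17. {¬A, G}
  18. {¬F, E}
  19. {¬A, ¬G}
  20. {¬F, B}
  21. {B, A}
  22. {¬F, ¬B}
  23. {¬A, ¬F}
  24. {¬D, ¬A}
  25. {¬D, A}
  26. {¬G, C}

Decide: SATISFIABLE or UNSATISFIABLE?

UNSATISFIABLE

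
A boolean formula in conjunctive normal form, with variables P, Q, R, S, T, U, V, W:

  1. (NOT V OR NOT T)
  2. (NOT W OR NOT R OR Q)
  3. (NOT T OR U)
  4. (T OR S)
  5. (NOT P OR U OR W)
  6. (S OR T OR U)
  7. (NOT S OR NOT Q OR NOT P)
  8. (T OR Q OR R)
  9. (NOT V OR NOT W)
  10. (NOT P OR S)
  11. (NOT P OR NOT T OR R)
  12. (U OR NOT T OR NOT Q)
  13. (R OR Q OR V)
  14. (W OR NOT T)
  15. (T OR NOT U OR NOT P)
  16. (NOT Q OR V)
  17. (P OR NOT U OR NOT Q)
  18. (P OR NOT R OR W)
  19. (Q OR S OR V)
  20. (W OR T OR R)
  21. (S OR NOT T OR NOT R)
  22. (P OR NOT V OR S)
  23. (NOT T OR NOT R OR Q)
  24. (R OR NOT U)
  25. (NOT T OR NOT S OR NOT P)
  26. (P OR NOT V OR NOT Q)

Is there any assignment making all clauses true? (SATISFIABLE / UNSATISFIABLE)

UNSATISFIABLE

T = True:
  propagation gives V=False, U=True, W=True, Q=False; an empty clause results — contradiction.
T = False:
  Q = True:
    propagation gives P=False, V=True; an empty clause results — contradiction.
  Q = False:
    propagation gives R=True, W=False, P=True, U=True; an empty clause results — contradiction.
Every branch closes, so no satisfying assignment exists.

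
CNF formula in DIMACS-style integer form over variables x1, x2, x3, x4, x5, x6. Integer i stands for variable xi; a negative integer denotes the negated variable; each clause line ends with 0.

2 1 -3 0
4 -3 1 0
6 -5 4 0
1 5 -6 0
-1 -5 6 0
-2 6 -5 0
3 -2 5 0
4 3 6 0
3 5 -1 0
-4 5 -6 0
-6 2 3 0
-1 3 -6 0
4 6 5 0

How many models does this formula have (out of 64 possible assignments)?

14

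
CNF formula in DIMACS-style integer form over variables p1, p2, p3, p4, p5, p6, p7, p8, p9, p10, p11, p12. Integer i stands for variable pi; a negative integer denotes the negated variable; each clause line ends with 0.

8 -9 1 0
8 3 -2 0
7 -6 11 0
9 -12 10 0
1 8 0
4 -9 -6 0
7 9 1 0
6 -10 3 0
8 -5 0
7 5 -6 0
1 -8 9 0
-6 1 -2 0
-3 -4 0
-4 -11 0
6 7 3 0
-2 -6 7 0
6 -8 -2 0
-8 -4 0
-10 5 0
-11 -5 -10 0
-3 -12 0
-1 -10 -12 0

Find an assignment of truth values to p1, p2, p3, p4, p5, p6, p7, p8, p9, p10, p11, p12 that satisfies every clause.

p1=1, p2=0, p3=1, p4=0, p5=1, p6=0, p7=0, p8=1, p9=0, p10=1, p11=0, p12=0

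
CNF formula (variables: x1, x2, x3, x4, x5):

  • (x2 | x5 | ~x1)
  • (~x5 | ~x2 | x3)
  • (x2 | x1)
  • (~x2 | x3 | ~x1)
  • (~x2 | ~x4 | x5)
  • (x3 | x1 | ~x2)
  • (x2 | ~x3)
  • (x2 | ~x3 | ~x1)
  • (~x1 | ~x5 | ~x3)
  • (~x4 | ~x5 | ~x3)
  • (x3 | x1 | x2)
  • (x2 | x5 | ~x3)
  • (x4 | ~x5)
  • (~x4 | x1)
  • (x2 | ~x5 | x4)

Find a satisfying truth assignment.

x1=0, x2=1, x3=1, x4=0, x5=0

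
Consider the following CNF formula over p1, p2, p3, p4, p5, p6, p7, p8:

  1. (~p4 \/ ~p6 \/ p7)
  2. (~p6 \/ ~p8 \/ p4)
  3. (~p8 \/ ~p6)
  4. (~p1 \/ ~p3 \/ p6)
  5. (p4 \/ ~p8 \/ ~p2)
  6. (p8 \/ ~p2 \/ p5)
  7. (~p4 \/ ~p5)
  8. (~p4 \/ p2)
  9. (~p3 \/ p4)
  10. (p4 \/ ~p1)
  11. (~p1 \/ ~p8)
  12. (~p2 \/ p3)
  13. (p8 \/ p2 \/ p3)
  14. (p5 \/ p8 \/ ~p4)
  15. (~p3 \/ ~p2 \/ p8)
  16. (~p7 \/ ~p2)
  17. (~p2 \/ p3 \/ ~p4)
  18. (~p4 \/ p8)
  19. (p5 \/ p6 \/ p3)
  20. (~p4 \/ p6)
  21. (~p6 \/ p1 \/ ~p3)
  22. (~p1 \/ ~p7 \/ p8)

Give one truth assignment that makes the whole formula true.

p1 = 0  p2 = 0  p3 = 0  p4 = 0  p5 = 1  p6 = 0  p7 = 0  p8 = 1

Try p1 = False.
For the remaining variables, p2 = False, p3 = False, p4 = False, p5 = True, p6 = False, p7 = False, p8 = True works.
Check each clause:
  1. (~p6 \/ ~p4 \/ p7) — ~p6 is true.
  2. (~p8 \/ ~p6 \/ p4) — ~p6 is true.
  3. (~p8 \/ ~p6) — ~p6 is true.
  4. (~p3 \/ ~p1 \/ p6) — ~p3 is true.
  5. (~p2 \/ p4 \/ ~p8) — ~p2 is true.
  6. (p5 \/ p8 \/ ~p2) — p8 is true.
  7. (~p5 \/ ~p4) — ~p4 is true.
  8. (p2 \/ ~p4) — ~p4 is true.
  9. (~p3 \/ p4) — ~p3 is true.
  10. (~p1 \/ p4) — ~p1 is true.
  11. (~p1 \/ ~p8) — ~p1 is true.
  12. (~p2 \/ p3) — ~p2 is true.
  13. (p2 \/ p3 \/ p8) — p8 is true.
  14. (p5 \/ ~p4 \/ p8) — p8 is true.
  15. (~p3 \/ ~p2 \/ p8) — p8 is true.
  16. (~p7 \/ ~p2) — ~p7 is true.
  17. (~p2 \/ ~p4 \/ p3) — ~p4 is true.
  18. (p8 \/ ~p4) — p8 is true.
  19. (p3 \/ p5 \/ p6) — p5 is true.
  20. (~p4 \/ p6) — ~p4 is true.
  21. (p1 \/ ~p3 \/ ~p6) — ~p6 is true.
  22. (p8 \/ ~p1 \/ ~p7) — p8 is true.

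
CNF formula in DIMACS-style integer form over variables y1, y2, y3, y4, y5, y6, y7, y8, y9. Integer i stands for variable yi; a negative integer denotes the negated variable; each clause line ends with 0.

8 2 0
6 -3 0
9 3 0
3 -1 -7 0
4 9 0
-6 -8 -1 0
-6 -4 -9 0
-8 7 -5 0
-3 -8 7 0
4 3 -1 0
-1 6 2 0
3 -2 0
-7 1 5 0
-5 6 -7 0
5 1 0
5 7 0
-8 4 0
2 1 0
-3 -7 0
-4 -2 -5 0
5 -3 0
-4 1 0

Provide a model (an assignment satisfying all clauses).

y1 = 0, y2 = 1, y3 = 1, y4 = 0, y5 = 1, y6 = 1, y7 = 0, y8 = 0, y9 = 1

Check each clause:
  1. (y8 ∨ y2) — y2 is true.
  2. (¬y3 ∨ y6) — y6 is true.
  3. (y3 ∨ y9) — y9 is true.
  4. (y3 ∨ ¬y7 ∨ ¬y1) — ¬y7 is true.
  5. (y4 ∨ y9) — y9 is true.
  6. (¬y8 ∨ ¬y6 ∨ ¬y1) — ¬y8 is true.
  7. (¬y6 ∨ ¬y4 ∨ ¬y9) — ¬y4 is true.
  8. (y7 ∨ ¬y8 ∨ ¬y5) — ¬y8 is true.
  9. (¬y8 ∨ y7 ∨ ¬y3) — ¬y8 is true.
  10. (y4 ∨ y3 ∨ ¬y1) — y3 is true.
  11. (¬y1 ∨ y6 ∨ y2) — y2 is true.
  12. (y3 ∨ ¬y2) — y3 is true.
  13. (y5 ∨ y1 ∨ ¬y7) — ¬y7 is true.
  14. (y6 ∨ ¬y7 ∨ ¬y5) — ¬y7 is true.
  15. (y5 ∨ y1) — y5 is true.
  16. (y5 ∨ y7) — y5 is true.
  17. (¬y8 ∨ y4) — ¬y8 is true.
  18. (y2 ∨ y1) — y2 is true.
  19. (¬y7 ∨ ¬y3) — ¬y7 is true.
  20. (¬y5 ∨ ¬y4 ∨ ¬y2) — ¬y4 is true.
  21. (y5 ∨ ¬y3) — y5 is true.
  22. (y1 ∨ ¬y4) — ¬y4 is true.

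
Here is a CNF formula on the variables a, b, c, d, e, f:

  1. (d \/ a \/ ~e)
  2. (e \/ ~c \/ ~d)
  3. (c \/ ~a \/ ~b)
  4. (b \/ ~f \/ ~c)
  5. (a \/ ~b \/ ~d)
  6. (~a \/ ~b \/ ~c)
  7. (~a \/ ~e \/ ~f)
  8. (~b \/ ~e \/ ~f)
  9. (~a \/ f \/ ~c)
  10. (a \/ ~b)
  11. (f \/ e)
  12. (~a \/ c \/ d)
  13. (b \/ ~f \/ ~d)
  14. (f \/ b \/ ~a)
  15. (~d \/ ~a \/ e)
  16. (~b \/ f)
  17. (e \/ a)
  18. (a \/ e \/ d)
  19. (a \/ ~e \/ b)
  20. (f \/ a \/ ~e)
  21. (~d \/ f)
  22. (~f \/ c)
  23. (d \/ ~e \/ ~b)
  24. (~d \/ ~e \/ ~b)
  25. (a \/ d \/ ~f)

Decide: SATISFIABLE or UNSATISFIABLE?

a = True:
  f = True:
    propagation gives e=False, d=False, c=True, b=True; an empty clause results — contradiction.
  f = False:
    propagation gives c=False, b=False; an empty clause results — contradiction.
a = False:
  propagation gives b=False, e=True; an empty clause results — contradiction.
Every branch closes, so no satisfying assignment exists.

UNSATISFIABLE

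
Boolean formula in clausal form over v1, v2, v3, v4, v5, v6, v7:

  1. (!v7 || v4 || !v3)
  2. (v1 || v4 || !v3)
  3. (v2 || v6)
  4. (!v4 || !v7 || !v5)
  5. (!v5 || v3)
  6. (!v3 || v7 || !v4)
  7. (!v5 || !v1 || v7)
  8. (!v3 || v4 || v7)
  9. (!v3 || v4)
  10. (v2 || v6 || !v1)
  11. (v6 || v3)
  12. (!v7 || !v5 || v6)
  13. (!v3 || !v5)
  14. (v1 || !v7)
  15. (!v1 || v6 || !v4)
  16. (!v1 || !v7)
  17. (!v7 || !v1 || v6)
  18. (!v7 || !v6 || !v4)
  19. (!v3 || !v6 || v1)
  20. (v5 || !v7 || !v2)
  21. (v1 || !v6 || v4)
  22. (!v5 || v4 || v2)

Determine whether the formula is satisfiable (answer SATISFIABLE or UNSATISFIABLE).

SATISFIABLE

Set v1 = True and propagate.
  then v7 is forced to False.
  then v5 is forced to False.
Branch on v2: take v2 = True.
The remaining clauses are satisfied by v3 = False, v4 = True, v6 = True.
So v1=T, v2=T, v3=F, v4=T, v5=F, v6=T, v7=F is a satisfying assignment.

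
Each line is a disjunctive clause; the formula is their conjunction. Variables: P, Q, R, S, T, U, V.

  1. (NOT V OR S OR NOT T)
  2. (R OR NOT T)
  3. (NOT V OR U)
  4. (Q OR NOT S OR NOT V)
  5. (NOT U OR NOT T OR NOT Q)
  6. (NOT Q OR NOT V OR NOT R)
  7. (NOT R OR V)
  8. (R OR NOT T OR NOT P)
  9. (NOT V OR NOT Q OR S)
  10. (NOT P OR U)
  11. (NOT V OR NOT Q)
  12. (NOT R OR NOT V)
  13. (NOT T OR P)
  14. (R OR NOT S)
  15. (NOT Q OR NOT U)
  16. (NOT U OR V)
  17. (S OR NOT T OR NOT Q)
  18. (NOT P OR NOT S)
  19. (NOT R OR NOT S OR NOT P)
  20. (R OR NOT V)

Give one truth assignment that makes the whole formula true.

P=F, Q=F, R=F, S=F, T=F, U=F, V=F

T occurs only negated in the remaining clauses — set T = False.
Try P = False.
Try Q = False.
The remaining clauses are satisfied by R = False, S = False, U = False, V = False.
Check each clause:
  1. (NOT T OR S OR NOT V) — NOT V is true.
  2. (NOT T OR R) — NOT T is true.
  3. (U OR NOT V) — NOT V is true.
  4. (NOT V OR NOT S OR Q) — NOT V is true.
  5. (NOT U OR NOT T OR NOT Q) — NOT U is true.
  6. (NOT V OR NOT Q OR NOT R) — NOT V is true.
  7. (V OR NOT R) — NOT R is true.
  8. (NOT T OR NOT P OR R) — NOT P is true.
  9. (NOT V OR NOT Q OR S) — NOT V is true.
  10. (U OR NOT P) — NOT P is true.
  11. (NOT Q OR NOT V) — NOT V is true.
  12. (NOT R OR NOT V) — NOT V is true.
  13. (P OR NOT T) — NOT T is true.
  14. (NOT S OR R) — NOT S is true.
  15. (NOT Q OR NOT U) — NOT U is true.
  16. (V OR NOT U) — NOT U is true.
  17. (NOT Q OR NOT T OR S) — NOT T is true.
  18. (NOT S OR NOT P) — NOT S is true.
  19. (NOT S OR NOT P OR NOT R) — NOT S is true.
  20. (NOT V OR R) — NOT V is true.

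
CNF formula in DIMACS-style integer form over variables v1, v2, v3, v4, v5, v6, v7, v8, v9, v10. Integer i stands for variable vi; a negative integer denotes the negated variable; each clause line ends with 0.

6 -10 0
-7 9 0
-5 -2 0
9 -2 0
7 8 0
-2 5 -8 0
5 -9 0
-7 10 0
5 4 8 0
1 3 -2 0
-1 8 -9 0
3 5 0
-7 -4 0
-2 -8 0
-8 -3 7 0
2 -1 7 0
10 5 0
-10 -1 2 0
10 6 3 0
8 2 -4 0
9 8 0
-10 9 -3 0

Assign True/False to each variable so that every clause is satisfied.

Pure literal: v6 appears only positively; assign v6 = True.
Set v1 = False and propagate.
Set v2 = False and propagate.
Try v3 = False.
  then v5 is forced to True.
The remaining clauses are satisfied by v4 = False, v7 = False, v8 = True, v9 = True, v10 = True.

v1=0, v2=0, v3=0, v4=0, v5=1, v6=1, v7=0, v8=1, v9=1, v10=1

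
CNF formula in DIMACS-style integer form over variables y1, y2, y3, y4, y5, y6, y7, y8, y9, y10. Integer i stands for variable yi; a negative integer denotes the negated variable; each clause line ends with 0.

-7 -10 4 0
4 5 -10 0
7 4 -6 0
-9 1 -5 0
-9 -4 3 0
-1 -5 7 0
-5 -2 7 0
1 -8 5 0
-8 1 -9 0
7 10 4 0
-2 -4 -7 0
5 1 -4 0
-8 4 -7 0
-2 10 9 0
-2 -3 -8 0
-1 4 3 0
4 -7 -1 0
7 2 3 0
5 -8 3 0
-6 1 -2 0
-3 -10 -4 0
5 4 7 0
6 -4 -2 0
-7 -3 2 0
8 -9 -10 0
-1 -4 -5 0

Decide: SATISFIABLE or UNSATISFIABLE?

SATISFIABLE

Set y1 = False and propagate.
Branch on y2: take y2 = True.
  then y6 is forced to False.
  then y4 is forced to False.
For the remaining variables, y3 = False, y5 = False, y7 = True, y8 = False, y9 = True, y10 = False works.
So y1=F  y2=T  y3=F  y4=F  y5=F  y6=F  y7=T  y8=F  y9=T  y10=F is a satisfying assignment.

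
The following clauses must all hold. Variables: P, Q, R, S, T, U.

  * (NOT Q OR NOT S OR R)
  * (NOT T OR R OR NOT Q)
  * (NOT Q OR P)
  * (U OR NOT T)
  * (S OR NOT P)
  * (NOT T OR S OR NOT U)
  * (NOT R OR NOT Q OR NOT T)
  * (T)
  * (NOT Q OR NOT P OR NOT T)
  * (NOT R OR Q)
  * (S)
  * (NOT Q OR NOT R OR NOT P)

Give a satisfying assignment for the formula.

P=False, Q=False, R=False, S=True, T=True, U=True

Unit propagation: (T) forces T = True.
(U) is a unit clause, so U = True.
The clause (S) is unit: S must be True.
Branch on P: take P = False.
  then Q is forced to False.
  then R is forced to False.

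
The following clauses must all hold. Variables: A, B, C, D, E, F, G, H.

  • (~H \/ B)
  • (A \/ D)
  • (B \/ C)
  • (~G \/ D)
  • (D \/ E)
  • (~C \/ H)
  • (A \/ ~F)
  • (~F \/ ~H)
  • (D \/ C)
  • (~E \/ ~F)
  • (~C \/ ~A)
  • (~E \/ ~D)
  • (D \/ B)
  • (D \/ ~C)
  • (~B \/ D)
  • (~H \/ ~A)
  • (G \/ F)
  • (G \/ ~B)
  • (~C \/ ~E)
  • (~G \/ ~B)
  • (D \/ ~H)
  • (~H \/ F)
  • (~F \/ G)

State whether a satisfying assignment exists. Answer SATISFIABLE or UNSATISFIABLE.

UNSATISFIABLE

D = True:
  F = True:
    propagation gives A=True, H=False, C=False, B=True; an empty clause results — contradiction.
  F = False:
    propagation gives G=True, B=False, H=False, C=True; an empty clause results — contradiction.
D = False:
  propagation gives A=True, G=False, E=True, C=True; an empty clause results — contradiction.
Every branch closes, so no satisfying assignment exists.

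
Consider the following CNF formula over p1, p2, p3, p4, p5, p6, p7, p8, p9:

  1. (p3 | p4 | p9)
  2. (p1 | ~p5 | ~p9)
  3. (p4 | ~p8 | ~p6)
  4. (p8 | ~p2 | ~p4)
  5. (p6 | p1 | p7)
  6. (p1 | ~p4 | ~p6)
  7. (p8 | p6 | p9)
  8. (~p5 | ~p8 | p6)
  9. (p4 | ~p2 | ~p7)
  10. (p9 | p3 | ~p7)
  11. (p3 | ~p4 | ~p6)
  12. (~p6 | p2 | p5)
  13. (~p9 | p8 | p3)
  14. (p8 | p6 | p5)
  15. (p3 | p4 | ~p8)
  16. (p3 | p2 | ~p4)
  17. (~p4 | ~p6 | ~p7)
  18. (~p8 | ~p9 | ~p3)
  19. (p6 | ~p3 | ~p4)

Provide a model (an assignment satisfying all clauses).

Pure literal: p1 appears only positively; assign p1 = True.
Try p2 = True.
Branch on p3: take p3 = True.
For the remaining variables, p4 = False, p5 = True, p6 = False, p7 = False, p8 = False, p9 = True works.
Check each clause:
  1. (p9 | p4 | p3) — p9 is true.
  2. (~p9 | ~p5 | p1) — p1 is true.
  3. (~p8 | ~p6 | p4) — ~p8 is true.
  4. (~p2 | p8 | ~p4) — ~p4 is true.
  5. (p1 | p6 | p7) — p1 is true.
  6. (p1 | ~p6 | ~p4) — p1 is true.
  7. (p9 | p6 | p8) — p9 is true.
  8. (~p8 | p6 | ~p5) — ~p8 is true.
  9. (~p2 | ~p7 | p4) — ~p7 is true.
  10. (p3 | p9 | ~p7) — p9 is true.
  11. (~p6 | ~p4 | p3) — ~p6 is true.
  12. (p2 | ~p6 | p5) — p2 is true.
  13. (p8 | ~p9 | p3) — p3 is true.
  14. (p5 | p6 | p8) — p5 is true.
  15. (p4 | p3 | ~p8) — ~p8 is true.
  16. (p2 | ~p4 | p3) — p2 is true.
  17. (~p4 | ~p6 | ~p7) — ~p7 is true.
  18. (~p9 | ~p8 | ~p3) — ~p8 is true.
  19. (~p3 | ~p4 | p6) — ~p4 is true.

p1 = 1, p2 = 1, p3 = 1, p4 = 0, p5 = 1, p6 = 0, p7 = 0, p8 = 0, p9 = 1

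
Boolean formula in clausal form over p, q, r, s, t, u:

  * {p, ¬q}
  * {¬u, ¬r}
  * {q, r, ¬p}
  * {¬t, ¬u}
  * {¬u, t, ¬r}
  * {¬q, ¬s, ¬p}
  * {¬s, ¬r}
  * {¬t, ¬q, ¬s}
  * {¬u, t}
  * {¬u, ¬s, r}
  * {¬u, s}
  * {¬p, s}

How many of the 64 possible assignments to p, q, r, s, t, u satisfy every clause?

6

Satisfying assignments:
  p=F q=F r=F s=F t=F u=F
  p=F q=F r=F s=F t=T u=F
  p=F q=F r=F s=T t=F u=F
  p=F q=F r=F s=T t=T u=F
  p=F q=F r=T s=F t=F u=F
  p=F q=F r=T s=F t=T u=F
That's 6 in total.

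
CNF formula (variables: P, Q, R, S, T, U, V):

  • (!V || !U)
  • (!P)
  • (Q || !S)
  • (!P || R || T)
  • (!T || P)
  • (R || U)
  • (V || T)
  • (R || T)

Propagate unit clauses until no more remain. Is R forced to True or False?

True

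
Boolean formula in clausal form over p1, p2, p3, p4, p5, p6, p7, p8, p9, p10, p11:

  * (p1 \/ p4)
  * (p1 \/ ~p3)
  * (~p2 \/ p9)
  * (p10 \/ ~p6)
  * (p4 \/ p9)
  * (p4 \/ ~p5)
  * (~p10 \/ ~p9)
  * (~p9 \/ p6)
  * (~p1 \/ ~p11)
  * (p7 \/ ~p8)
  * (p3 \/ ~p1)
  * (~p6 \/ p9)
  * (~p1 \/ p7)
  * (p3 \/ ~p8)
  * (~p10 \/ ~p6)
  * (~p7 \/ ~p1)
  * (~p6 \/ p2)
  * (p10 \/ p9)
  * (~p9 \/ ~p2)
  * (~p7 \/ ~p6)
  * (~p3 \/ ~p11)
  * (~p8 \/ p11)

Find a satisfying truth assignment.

p1=False, p2=False, p3=False, p4=True, p5=False, p6=False, p7=False, p8=False, p9=False, p10=True, p11=True

p4 occurs only positively in the remaining clauses — set p4 = True.
Pure literal: p5 appears only negated; assign p5 = False.
Set p1 = False and propagate.
  then p3 is forced to False.
  then p8 is forced to False.
Branch on p2: take p2 = False.
  then p6 is forced to False.
  then p9 is forced to False.
  then p10 is forced to True.
p7, p11 are now unconstrained; take p7 = False, p11 = True.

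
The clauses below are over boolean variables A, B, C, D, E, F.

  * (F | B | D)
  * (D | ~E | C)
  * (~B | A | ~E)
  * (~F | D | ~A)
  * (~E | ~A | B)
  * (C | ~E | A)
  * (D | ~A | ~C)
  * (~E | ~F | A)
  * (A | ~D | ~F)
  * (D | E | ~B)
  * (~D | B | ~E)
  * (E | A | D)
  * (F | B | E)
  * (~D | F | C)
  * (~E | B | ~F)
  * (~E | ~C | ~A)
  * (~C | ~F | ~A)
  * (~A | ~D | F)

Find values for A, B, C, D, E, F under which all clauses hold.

A=1, B=1, C=0, D=1, E=1, F=1

Try A = True.
Branch on B: take B = True.
Try C = False.
The remaining clauses are satisfied by D = True, E = True, F = True.
Every clause has at least one true literal under this assignment.
Check each clause:
  1. (F | B | D) — B is true.
  2. (~E | C | D) — D is true.
  3. (~E | ~B | A) — A is true.
  4. (~F | D | ~A) — D is true.
  5. (~A | B | ~E) — B is true.
  6. (~E | A | C) — A is true.
  7. (~A | ~C | D) — D is true.
  8. (~F | ~E | A) — A is true.
  9. (A | ~F | ~D) — A is true.
  10. (D | ~B | E) — D is true.
  11. (B | ~D | ~E) — B is true.
  12. (A | E | D) — A is true.
  13. (F | E | B) — B is true.
  14. (C | F | ~D) — F is true.
  15. (~F | ~E | B) — B is true.
  16. (~C | ~E | ~A) — ~C is true.
  17. (~A | ~C | ~F) — ~C is true.
  18. (~A | F | ~D) — F is true.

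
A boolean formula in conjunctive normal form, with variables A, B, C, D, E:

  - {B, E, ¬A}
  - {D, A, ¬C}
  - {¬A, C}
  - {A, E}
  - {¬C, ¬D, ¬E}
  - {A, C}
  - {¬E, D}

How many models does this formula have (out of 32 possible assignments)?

2

The models are:
  A=T B=T C=T D=F E=F
  A=T B=T C=T D=T E=F
That's 2 in total.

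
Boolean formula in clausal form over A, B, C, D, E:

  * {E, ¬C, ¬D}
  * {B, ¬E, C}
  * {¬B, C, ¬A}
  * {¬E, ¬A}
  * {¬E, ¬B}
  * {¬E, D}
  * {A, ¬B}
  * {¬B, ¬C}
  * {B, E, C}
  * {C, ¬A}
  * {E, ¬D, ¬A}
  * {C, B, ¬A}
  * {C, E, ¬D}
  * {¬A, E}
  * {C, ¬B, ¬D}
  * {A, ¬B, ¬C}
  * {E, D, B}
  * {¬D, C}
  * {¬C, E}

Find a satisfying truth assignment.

Branch on A: take A = False.
  then B is forced to False.
The remaining clauses are satisfied by C = True, D = True, E = True.
Every clause has at least one true literal under this assignment.

A=F  B=F  C=T  D=T  E=T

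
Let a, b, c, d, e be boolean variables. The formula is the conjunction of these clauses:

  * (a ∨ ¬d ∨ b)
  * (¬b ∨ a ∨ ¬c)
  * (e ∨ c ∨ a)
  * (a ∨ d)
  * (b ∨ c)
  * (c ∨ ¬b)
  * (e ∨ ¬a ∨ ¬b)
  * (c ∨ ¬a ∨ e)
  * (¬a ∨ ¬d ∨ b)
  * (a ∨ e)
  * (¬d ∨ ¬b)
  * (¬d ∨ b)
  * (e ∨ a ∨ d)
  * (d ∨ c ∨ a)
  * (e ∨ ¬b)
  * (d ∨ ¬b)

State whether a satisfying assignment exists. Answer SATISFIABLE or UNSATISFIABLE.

e occurs only positively in the remaining clauses — set e = True.
Branch on a: take a = True.
Try b = False.
  then c is forced to True.
  then d is forced to False.
So a=T  b=F  c=T  d=F  e=T is a satisfying assignment.

SATISFIABLE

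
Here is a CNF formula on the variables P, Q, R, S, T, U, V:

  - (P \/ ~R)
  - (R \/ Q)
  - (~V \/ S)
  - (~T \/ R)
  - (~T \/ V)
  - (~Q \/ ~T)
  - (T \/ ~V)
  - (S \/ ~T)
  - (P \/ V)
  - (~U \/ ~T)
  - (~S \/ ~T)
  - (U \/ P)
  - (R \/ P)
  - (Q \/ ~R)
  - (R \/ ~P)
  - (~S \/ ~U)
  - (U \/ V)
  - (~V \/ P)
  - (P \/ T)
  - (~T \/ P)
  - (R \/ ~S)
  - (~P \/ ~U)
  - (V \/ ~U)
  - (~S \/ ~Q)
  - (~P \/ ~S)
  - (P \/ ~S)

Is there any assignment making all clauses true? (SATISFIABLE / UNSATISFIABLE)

P = True:
  propagation gives R=True, Q=True, T=False, V=False; an empty clause results — contradiction.
P = False:
  propagation gives R=False; an empty clause results — contradiction.
Every branch closes, so no satisfying assignment exists.

UNSATISFIABLE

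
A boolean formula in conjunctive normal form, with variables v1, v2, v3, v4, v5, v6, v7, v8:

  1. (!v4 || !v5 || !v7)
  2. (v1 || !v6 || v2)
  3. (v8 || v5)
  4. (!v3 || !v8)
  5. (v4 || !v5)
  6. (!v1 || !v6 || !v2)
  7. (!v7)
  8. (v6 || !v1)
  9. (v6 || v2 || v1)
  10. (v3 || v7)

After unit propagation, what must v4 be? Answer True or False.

True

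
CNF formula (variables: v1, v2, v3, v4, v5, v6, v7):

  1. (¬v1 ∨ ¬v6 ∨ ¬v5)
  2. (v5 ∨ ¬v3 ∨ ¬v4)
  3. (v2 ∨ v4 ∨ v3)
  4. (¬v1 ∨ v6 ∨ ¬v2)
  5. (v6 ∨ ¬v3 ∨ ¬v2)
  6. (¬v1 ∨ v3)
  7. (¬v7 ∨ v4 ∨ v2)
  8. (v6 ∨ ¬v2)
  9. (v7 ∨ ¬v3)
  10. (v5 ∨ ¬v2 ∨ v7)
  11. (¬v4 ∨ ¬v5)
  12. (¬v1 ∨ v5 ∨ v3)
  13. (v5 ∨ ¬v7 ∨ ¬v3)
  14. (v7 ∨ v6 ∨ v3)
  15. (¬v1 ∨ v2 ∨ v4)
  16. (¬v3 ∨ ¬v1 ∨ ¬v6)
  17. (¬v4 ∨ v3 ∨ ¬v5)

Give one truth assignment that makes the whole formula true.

Pure literal: v1 appears only negated; assign v1 = False.
Branch on v2: take v2 = True.
  then v6 is forced to True.
The remaining clauses are satisfied by v3 = False, v4 = True, v5 = False, v7 = True.

v1=False, v2=True, v3=False, v4=True, v5=False, v6=True, v7=True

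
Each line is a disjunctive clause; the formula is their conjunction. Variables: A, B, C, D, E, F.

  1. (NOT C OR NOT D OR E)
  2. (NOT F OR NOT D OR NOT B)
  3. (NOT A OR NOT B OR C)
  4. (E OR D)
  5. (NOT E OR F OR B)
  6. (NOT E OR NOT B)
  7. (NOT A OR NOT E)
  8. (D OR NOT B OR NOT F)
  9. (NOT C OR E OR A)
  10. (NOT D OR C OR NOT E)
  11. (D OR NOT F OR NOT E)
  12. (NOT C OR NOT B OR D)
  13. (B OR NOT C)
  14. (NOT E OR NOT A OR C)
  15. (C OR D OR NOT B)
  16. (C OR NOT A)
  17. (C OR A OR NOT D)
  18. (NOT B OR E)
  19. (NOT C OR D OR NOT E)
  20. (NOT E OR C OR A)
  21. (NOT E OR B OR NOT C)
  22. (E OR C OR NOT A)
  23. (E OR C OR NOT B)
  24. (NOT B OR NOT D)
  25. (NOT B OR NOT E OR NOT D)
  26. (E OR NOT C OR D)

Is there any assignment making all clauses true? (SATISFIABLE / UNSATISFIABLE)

E = True:
  propagation gives B=False, F=True, A=False, D=True; an empty clause results — contradiction.
E = False:
  propagation gives D=True, C=False, A=False; an empty clause results — contradiction.
Every branch closes, so no satisfying assignment exists.

UNSATISFIABLE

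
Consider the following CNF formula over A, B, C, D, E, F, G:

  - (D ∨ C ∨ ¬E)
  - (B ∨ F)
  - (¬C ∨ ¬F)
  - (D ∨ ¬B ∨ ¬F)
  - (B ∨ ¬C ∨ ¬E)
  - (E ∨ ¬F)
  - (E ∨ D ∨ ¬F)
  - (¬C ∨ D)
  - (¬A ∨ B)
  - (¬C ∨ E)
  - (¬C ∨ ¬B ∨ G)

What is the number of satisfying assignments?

Case analysis on C and B:
  C=T, B=T: remaining (A,D,E,F,G) ∈ {(F,T,T,F,T); (T,T,T,F,T)} — 2.
  C=T, B=F: a clause becomes empty — 0.
  C=F, B=T: A, G free; 4 ways for (D,E,F) × 2^2 = 16.
  C=F, B=F: remaining (A,D,E,F,G) ∈ {(F,T,T,T,F); (F,T,T,T,T)} — 2.
Total: 2 + 0 + 16 + 2 = 20.

20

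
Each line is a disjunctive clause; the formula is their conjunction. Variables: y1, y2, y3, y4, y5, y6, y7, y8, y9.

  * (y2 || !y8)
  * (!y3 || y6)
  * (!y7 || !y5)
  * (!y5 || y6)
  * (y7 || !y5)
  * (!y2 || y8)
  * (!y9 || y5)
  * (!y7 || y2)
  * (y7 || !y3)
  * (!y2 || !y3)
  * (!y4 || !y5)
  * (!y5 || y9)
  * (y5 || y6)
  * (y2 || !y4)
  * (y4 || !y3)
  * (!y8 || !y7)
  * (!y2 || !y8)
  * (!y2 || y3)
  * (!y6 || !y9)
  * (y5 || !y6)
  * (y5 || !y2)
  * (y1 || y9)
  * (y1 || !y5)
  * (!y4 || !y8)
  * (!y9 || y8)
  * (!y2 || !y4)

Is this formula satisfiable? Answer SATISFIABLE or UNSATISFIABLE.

UNSATISFIABLE

y5 = True:
  propagation gives y7=False; an empty clause results — contradiction.
y5 = False:
  propagation gives y9=False, y6=True; an empty clause results — contradiction.
Every branch closes, so no satisfying assignment exists.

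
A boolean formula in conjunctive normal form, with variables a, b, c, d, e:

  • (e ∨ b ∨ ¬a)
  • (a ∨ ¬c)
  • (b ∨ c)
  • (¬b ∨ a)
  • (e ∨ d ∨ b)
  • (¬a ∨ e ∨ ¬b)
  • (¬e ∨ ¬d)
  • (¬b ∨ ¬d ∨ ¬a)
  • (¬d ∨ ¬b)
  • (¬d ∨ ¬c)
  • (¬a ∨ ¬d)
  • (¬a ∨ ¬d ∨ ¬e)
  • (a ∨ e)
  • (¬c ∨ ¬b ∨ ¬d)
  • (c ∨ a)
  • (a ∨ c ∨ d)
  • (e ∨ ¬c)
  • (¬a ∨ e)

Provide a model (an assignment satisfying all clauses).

Branch on a: take a = True.
  then d is forced to False.
  then e is forced to True.
Branch on b: take b = True.
c is now unconstrained; take c = True.
Every clause has at least one true literal under this assignment.

a = 1, b = 1, c = 1, d = 0, e = 1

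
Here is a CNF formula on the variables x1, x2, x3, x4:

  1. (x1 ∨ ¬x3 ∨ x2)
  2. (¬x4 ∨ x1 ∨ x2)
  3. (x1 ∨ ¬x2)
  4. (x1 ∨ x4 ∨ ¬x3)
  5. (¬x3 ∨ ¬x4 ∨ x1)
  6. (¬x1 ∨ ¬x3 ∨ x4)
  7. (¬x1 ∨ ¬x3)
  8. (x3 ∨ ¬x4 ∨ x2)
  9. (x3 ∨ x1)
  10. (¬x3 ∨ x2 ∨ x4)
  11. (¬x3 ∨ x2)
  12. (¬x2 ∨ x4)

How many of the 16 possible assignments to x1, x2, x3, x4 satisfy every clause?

2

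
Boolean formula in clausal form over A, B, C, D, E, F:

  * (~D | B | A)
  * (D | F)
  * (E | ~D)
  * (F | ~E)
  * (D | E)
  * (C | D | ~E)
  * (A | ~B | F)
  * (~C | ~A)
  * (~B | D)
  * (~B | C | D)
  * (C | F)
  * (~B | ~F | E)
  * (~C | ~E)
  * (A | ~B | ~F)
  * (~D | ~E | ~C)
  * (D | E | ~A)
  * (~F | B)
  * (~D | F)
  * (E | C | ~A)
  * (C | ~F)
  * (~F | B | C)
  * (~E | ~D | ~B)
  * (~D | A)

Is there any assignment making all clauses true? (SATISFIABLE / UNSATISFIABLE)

UNSATISFIABLE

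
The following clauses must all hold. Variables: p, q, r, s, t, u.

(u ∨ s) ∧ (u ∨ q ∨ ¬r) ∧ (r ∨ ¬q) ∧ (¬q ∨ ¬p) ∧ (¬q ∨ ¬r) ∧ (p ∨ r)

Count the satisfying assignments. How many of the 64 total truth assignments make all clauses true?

Case analysis on q and r:
  q=1, r=1: a clause becomes empty — 0.
  q=1, r=0: a clause becomes empty — 0.
  q=0, r=1: forces u=1; p, s, t free → 2^3 = 8.
  q=0, r=0: t free; 3 ways for (p,s,u) × 2^1 = 6.
Total: 0 + 0 + 8 + 6 = 14.

14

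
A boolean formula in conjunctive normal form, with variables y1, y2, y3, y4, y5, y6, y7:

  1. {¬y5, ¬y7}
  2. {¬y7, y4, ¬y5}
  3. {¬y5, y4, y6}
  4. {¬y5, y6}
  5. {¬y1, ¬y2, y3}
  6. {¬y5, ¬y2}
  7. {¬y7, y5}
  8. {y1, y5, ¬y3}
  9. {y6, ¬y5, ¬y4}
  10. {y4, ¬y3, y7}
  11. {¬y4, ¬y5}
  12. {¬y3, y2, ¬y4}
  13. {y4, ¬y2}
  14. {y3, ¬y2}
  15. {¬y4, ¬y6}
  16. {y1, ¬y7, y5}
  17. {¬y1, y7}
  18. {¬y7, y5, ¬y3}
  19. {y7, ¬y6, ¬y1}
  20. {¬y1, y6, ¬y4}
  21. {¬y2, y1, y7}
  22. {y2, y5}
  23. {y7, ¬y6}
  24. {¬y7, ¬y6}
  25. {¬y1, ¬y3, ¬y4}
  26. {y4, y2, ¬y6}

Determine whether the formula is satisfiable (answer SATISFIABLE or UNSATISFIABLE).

y5 = True:
  propagation gives y7=False, y6=True; an empty clause results — contradiction.
y5 = False:
  propagation gives y7=False, y1=False, y3=False, y2=False; an empty clause results — contradiction.
Every branch closes, so no satisfying assignment exists.

UNSATISFIABLE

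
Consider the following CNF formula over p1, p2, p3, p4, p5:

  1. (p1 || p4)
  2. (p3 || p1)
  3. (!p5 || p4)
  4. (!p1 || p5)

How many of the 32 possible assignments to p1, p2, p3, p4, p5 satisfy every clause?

Satisfying assignments:
  p1=F p2=F p3=T p4=T p5=F
  p1=F p2=F p3=T p4=T p5=T
  p1=F p2=T p3=T p4=T p5=F
  p1=F p2=T p3=T p4=T p5=T
  p1=T p2=F p3=F p4=T p5=T
  p1=T p2=F p3=T p4=T p5=T
  p1=T p2=T p3=F p4=T p5=T
  p1=T p2=T p3=T p4=T p5=T
That's 8 in total.

8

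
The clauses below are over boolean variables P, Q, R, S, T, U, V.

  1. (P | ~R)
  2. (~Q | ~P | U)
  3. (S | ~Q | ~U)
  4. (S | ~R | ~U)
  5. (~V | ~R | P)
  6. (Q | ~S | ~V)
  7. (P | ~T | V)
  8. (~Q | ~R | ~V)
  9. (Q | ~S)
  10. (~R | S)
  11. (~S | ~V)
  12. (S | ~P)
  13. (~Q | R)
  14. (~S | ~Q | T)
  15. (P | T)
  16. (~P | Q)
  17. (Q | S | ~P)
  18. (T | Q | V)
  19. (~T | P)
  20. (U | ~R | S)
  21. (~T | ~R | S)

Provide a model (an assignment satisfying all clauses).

P = T, Q = T, R = T, S = T, T = T, U = T, V = F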